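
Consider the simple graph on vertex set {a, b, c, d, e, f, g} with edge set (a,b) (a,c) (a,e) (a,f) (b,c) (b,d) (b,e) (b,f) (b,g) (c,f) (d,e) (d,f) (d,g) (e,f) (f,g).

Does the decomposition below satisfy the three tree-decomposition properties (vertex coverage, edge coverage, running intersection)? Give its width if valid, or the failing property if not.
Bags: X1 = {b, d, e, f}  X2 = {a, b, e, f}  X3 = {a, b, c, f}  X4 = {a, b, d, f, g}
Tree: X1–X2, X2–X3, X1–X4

No — bags containing vertex a are not connected in the tree.

A tree decomposition must satisfy three properties: every vertex lies in some bag; for every edge, both endpoints lie together in some bag; and for every vertex, the bags containing it form a connected subtree. Here bags containing vertex a are not connected in the tree, so the decomposition is invalid.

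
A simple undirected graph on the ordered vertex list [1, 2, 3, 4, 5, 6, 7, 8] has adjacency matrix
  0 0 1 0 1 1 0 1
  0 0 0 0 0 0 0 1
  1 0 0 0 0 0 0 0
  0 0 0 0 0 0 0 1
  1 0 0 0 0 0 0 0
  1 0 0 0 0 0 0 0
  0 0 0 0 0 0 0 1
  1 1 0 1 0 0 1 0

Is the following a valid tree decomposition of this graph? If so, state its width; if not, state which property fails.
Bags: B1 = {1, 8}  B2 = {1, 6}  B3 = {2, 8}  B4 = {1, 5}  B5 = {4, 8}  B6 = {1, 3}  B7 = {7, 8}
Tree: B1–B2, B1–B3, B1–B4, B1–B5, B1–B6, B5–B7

Checking the three conditions: (i) the bags cover all of {1, 2, 3, 4, 5, 6, 7, 8}; (ii) for each edge, some bag contains both endpoints; (iii) the bags containing any fixed vertex form a subtree. All hold, so the decomposition is valid with width 2 − 1 = 1.

Yes; width 1.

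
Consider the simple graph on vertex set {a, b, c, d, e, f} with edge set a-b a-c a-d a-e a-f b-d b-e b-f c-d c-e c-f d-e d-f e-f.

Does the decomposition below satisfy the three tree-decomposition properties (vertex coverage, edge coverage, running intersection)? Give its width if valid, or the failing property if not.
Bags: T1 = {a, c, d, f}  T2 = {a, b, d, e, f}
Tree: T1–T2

A tree decomposition must satisfy three properties: every vertex lies in some bag; for every edge, both endpoints lie together in some bag; and for every vertex, the bags containing it form a connected subtree. Here edge (e,c) lies in no bag, so the decomposition is invalid.

No — edge (e,c) lies in no bag.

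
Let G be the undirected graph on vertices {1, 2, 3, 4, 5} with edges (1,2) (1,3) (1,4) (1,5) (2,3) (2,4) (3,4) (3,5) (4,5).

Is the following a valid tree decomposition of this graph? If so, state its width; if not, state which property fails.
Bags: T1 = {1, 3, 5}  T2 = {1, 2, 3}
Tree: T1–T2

A tree decomposition must satisfy three properties: every vertex lies in some bag; for every edge, both endpoints lie together in some bag; and for every vertex, the bags containing it form a connected subtree. Here vertex 4 appears in no bag, so the decomposition is invalid.

No — vertex 4 appears in no bag.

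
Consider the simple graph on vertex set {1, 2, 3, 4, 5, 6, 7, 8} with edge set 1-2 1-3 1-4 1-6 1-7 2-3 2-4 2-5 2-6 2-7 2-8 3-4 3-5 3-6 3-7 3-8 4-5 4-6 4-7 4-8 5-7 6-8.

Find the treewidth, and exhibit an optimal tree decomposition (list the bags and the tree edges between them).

Treewidth 4.
Bags: B1 = {1, 2, 3, 4, 7}  B2 = {1, 2, 3, 4, 6}  B3 = {2, 3, 4, 6, 8}  B4 = {2, 3, 4, 5, 7}
Tree: B1–B2, B2–B3, B1–B4

The largest bag has 5 vertices, giving width 4; this decomposition certifies tw(G) ≤ 4. On the other hand G contains the 5-clique {2, 3, 4, 6, 8}. A clique must lie in a single bag of any decomposition, so no decomposition can have width below 4. Hence tw(G) = 4 exactly.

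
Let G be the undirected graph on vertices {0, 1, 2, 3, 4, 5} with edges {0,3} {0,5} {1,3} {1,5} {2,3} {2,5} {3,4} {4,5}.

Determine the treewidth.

A width-2 tree decomposition is:
Bags: B1 = {3, 4, 5}  B2 = {1, 3, 5}  B3 = {0, 3, 5}  B4 = {2, 3, 5}
Tree: B1–B2, B2–B3, B3–B4
Each bag holds 3 vertices, so the decomposition has width 2, which upper-bounds the treewidth. For the lower bound, G contains the cycle 4–3–1–5–4, so G is not a forest; only forests have treewidth ≤ 1, hence tw(G) ≥ 2. Therefore the treewidth is 2.

2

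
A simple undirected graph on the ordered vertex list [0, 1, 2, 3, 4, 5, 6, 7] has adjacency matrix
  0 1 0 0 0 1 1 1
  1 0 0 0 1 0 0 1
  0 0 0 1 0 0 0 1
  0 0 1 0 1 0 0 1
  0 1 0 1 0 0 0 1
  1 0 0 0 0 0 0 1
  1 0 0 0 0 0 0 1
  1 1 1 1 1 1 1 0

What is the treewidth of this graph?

A width-2 tree decomposition is:
Bags: B1 = {0, 6, 7}  B2 = {0, 1, 7}  B3 = {1, 4, 7}  B4 = {3, 4, 7}  B5 = {2, 3, 7}  B6 = {0, 5, 7}
Tree: B1–B2, B2–B3, B3–B4, B4–B5, B1–B6
The largest bag has 3 vertices, giving width 2; this decomposition certifies tw(G) ≤ 2. Conversely, {0, 1, 7} is a clique of size 3, and the vertices of any clique must share a bag in every tree decomposition; so some bag has ≥ 3 vertices and tw(G) ≥ 2. Combining the bounds, tw(G) = 2.

2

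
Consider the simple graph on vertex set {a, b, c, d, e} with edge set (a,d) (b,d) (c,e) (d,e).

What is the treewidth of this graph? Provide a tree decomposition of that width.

Treewidth 1.
One optimal decomposition is:
Bags: B1 = {a, d}  B2 = {b, d}  B3 = {d, e}  B4 = {c, e}
Tree: B1–B2, B1–B3, B3–B4

Each bag holds 2 vertices, so the decomposition has width 1, which upper-bounds the treewidth. G has an edge, so its treewidth is at least 1. Therefore the treewidth is 1.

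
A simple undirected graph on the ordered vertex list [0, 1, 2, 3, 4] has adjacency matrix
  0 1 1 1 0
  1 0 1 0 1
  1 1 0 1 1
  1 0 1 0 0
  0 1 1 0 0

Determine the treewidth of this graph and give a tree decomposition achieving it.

Treewidth 2.
One such decomposition:
Bags: B1 = {1, 2, 4}  B2 = {0, 1, 2}  B3 = {0, 2, 3}
Tree: B1–B2, B2–B3

The largest bag has 3 vertices, giving width 2; this decomposition certifies tw(G) ≤ 2. For the lower bound, the 3 vertices {0, 1, 2} are pairwise adjacent, and any tree decomposition puts a clique entirely inside one bag — forcing width ≥ 2. The upper and lower bounds meet at 2, so that is the treewidth.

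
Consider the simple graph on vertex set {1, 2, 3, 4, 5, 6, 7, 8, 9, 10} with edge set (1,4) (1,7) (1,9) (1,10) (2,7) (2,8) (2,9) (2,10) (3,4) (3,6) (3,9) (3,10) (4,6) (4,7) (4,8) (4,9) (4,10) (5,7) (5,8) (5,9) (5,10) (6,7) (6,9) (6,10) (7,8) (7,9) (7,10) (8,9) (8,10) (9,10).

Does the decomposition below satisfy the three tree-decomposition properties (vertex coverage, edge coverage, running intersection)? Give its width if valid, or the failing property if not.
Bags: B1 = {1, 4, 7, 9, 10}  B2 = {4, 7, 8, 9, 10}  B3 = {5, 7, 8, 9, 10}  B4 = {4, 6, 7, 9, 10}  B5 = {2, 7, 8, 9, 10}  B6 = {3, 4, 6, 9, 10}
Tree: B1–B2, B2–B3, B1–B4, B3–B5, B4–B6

Vertex coverage: the bags together contain {1, 2, 3, 4, 5, 6, 7, 8, 9, 10}, the full vertex set. Edge coverage: each edge of G has both endpoints in at least one bag. Running intersection: for every vertex, the bags containing it form a connected subtree. All three properties hold, so this is a valid tree decomposition of width max|bag| − 1 = 4, and hence tw(G) ≤ 4.

Yes; width 4.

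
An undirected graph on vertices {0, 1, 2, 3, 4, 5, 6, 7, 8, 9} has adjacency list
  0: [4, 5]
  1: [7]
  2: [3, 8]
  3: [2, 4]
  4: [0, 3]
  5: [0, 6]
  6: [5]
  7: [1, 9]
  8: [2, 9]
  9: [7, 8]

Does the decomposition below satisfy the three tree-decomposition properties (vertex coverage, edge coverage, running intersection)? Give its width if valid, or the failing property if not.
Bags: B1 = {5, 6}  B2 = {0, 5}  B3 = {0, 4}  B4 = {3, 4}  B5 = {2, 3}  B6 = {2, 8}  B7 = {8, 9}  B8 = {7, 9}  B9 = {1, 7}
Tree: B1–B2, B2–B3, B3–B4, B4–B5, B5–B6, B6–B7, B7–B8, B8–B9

Yes; width 1.

Every vertex of G appears in some bag (union = {0, 1, 2, 3, 4, 5, 6, 7, 8, 9}); every edge is covered by a bag; and for each vertex v the set of bags containing v is connected in the bag tree. The decomposition is therefore valid. The largest bag has 2 vertices, so the width is 1.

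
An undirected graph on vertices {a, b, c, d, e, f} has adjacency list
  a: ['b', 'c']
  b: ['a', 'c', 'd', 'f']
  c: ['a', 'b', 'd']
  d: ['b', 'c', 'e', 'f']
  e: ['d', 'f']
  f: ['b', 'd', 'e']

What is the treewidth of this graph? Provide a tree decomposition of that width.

The largest bag has 3 vertices, giving width 2; this decomposition certifies tw(G) ≤ 2. On the other hand G contains the 3-clique {b, c, d}. A clique must lie in a single bag of any decomposition, so no decomposition can have width below 2. Therefore the treewidth is 2.

Treewidth 2.
One such decomposition:
Bags: B1 = {b, d, f}  B2 = {b, c, d}  B3 = {a, b, c}  B4 = {d, e, f}
Tree: B1–B2, B2–B3, B1–B4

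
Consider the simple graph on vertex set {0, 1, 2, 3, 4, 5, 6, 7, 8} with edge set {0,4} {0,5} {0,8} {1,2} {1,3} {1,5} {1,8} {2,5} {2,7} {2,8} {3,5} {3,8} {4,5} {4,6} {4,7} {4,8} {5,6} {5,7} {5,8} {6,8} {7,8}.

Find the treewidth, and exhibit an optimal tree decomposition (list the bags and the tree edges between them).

Each bag holds 4 vertices, so the decomposition has width 3, which upper-bounds the treewidth. For the lower bound, the 4 vertices {1, 2, 5, 8} are pairwise adjacent, and any tree decomposition puts a clique entirely inside one bag — forcing width ≥ 3. Therefore the treewidth is 3.

Treewidth 3.
Bags: B1 = {4, 5, 7, 8}  B2 = {0, 4, 5, 8}  B3 = {2, 5, 7, 8}  B4 = {1, 2, 5, 8}  B5 = {4, 5, 6, 8}  B6 = {1, 3, 5, 8}
Tree: B1–B2, B1–B3, B3–B4, B1–B5, B4–B6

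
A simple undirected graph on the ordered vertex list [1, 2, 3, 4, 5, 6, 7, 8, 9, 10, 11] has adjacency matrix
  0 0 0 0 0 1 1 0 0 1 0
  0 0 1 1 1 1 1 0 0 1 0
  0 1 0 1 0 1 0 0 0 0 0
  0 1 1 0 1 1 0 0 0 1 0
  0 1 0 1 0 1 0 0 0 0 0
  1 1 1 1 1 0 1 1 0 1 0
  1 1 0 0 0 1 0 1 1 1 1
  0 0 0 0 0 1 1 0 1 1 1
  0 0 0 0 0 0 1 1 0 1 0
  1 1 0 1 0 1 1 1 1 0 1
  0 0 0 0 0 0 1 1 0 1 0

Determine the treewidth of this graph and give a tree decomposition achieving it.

Treewidth 3.
One optimal decomposition is:
Bags: B1 = {7, 8, 10, 11}  B2 = {6, 7, 8, 10}  B3 = {2, 6, 7, 10}  B4 = {2, 4, 6, 10}  B5 = {1, 6, 7, 10}  B6 = {7, 8, 9, 10}  B7 = {2, 4, 5, 6}  B8 = {2, 3, 4, 6}
Tree: B1–B2, B2–B3, B3–B4, B3–B5, B1–B6, B4–B7, B7–B8

The largest bag has 4 vertices, giving width 3; this decomposition certifies tw(G) ≤ 3. Conversely, {7, 8, 9, 10} is a clique of size 4, and the vertices of any clique must share a bag in every tree decomposition; so some bag has ≥ 4 vertices and tw(G) ≥ 3. Combining the bounds, tw(G) = 3.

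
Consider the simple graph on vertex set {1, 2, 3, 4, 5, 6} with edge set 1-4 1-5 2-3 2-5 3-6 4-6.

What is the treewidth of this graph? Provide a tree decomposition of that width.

Every bag has size at most 3, so the width is 3 − 1 = 2 and tw(G) ≤ 2. For the lower bound, G contains the cycle 3–2–5–1–4–6–3, so G is not a forest; only forests have treewidth ≤ 1, hence tw(G) ≥ 2. Combining the bounds, tw(G) = 2.

Treewidth 2.
Bags: B1 = {2, 3, 5}  B2 = {1, 3, 5}  B3 = {1, 3, 4}  B4 = {3, 4, 6}
Tree: B1–B2, B2–B3, B3–B4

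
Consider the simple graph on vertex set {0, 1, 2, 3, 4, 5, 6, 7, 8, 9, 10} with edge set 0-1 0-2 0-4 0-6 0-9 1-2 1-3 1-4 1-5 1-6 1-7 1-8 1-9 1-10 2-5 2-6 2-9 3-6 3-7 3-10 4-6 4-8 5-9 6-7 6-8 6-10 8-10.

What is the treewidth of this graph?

3

A width-3 tree decomposition is:
Bags: B1 = {1, 4, 6, 8}  B2 = {1, 6, 8, 10}  B3 = {0, 1, 4, 6}  B4 = {0, 1, 2, 6}  B5 = {0, 1, 2, 9}  B6 = {1, 2, 5, 9}  B7 = {1, 3, 6, 10}  B8 = {1, 3, 6, 7}
Tree: B1–B2, B1–B3, B3–B4, B4–B5, B5–B6, B2–B7, B7–B8
Each bag holds 4 vertices, so the decomposition has width 3, which upper-bounds the treewidth. For the lower bound, the 4 vertices {0, 1, 2, 9} are pairwise adjacent, and any tree decomposition puts a clique entirely inside one bag — forcing width ≥ 3. Hence tw(G) = 3 exactly.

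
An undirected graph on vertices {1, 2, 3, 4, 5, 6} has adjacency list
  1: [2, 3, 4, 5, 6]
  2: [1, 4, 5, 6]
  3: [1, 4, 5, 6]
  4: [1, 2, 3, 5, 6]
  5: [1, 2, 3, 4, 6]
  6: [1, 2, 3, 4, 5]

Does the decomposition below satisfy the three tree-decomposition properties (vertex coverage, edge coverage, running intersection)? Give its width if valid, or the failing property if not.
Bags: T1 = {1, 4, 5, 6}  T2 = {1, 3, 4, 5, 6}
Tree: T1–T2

A tree decomposition must satisfy three properties: every vertex lies in some bag; for every edge, both endpoints lie together in some bag; and for every vertex, the bags containing it form a connected subtree. Here vertex 2 appears in no bag, so the decomposition is invalid.

No — vertex 2 appears in no bag.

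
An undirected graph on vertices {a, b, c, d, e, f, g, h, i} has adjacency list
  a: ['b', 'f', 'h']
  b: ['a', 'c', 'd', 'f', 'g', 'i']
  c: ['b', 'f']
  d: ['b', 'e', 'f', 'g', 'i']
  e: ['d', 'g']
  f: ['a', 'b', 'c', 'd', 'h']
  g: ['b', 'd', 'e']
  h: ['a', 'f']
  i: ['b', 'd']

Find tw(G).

A width-2 tree decomposition is:
Bags: B1 = {b, d, g}  B2 = {b, d, f}  B3 = {b, c, f}  B4 = {a, b, f}  B5 = {a, f, h}  B6 = {d, e, g}  B7 = {b, d, i}
Tree: B1–B2, B2–B3, B3–B4, B4–B5, B1–B6, B1–B7
Every bag has size at most 3, so the width is 3 − 1 = 2 and tw(G) ≤ 2. Conversely, {d, e, g} is a clique of size 3, and the vertices of any clique must share a bag in every tree decomposition; so some bag has ≥ 3 vertices and tw(G) ≥ 2. The upper and lower bounds meet at 2, so that is the treewidth.

2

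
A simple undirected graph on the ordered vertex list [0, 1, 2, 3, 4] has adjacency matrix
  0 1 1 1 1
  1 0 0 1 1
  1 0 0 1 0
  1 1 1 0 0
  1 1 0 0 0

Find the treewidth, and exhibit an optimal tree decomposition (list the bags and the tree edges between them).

Each bag holds 3 vertices, so the decomposition has width 2, which upper-bounds the treewidth. Conversely, {0, 1, 3} is a clique of size 3, and the vertices of any clique must share a bag in every tree decomposition; so some bag has ≥ 3 vertices and tw(G) ≥ 2. Therefore the treewidth is 2.

Treewidth 2.
One optimal decomposition is:
Bags: B1 = {0, 1, 4}  B2 = {0, 1, 3}  B3 = {0, 2, 3}
Tree: B1–B2, B2–B3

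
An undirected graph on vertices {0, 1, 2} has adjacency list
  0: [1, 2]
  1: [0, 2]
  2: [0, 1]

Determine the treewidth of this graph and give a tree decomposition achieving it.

A single bag containing all 3 vertices is trivially a valid decomposition of width 2. Conversely, {0, 1, 2} is a clique of size 3, and the vertices of any clique must share a bag in every tree decomposition; so some bag has ≥ 3 vertices and tw(G) ≥ 2. The upper and lower bounds meet at 2, so that is the treewidth.

Treewidth 2.
One such decomposition:
Bags: B1 = {0, 1, 2}
Tree: (single bag)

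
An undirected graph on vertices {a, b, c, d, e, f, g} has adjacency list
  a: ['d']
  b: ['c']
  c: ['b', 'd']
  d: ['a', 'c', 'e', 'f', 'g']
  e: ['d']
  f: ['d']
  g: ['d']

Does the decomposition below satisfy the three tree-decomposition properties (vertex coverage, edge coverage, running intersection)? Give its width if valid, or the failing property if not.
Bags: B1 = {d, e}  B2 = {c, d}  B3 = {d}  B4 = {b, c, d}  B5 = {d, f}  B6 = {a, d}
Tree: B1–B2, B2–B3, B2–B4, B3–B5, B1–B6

A tree decomposition must satisfy three properties: every vertex lies in some bag; for every edge, both endpoints lie together in some bag; and for every vertex, the bags containing it form a connected subtree. Here vertex g appears in no bag, so the decomposition is invalid.

No — vertex g appears in no bag.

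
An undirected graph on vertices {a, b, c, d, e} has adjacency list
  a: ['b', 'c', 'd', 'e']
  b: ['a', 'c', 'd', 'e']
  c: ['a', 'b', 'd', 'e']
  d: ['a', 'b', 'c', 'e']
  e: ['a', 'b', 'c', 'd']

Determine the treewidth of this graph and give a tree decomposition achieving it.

Treewidth 4.
Bags: B1 = {a, b, c, d, e}
Tree: (single bag)

A single bag containing all 5 vertices is trivially a valid decomposition of width 4. For the lower bound, the 5 vertices {a, b, c, d, e} are pairwise adjacent, and any tree decomposition puts a clique entirely inside one bag — forcing width ≥ 4. Therefore the treewidth is 4.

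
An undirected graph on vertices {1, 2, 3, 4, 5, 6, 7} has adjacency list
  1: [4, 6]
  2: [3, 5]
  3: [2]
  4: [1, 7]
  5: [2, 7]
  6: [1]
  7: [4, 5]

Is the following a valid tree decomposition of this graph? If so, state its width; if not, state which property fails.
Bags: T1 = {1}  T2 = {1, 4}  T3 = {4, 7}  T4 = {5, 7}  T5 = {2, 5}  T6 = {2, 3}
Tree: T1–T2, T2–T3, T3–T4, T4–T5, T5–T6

No — vertex 6 appears in no bag.

A tree decomposition must satisfy three properties: every vertex lies in some bag; for every edge, both endpoints lie together in some bag; and for every vertex, the bags containing it form a connected subtree. Here vertex 6 appears in no bag, so the decomposition is invalid.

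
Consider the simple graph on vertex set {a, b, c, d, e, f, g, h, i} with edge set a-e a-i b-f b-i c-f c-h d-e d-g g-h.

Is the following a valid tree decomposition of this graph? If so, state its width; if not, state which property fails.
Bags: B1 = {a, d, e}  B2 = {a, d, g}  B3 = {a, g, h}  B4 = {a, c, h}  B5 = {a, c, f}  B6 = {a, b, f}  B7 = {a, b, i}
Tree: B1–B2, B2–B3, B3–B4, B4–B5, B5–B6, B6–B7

Every vertex of G appears in some bag (union = {a, b, c, d, e, f, g, h, i}); every edge is covered by a bag; and for each vertex v the set of bags containing v is connected in the bag tree. The decomposition is therefore valid. The largest bag has 3 vertices, so the width is 2.

Yes; width 2.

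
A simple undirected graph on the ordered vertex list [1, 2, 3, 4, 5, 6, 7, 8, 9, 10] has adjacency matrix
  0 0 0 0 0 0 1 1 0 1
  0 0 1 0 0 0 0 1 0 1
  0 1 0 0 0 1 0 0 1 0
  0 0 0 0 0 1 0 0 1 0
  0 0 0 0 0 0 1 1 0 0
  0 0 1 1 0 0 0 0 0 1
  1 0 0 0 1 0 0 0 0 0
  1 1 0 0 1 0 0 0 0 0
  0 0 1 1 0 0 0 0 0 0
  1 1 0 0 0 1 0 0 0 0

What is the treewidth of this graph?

A width-2 tree decomposition is:
Bags: B1 = {3, 4, 9}  B2 = {3, 4, 6}  B3 = {2, 3, 6}  B4 = {2, 6, 10}  B5 = {2, 8, 10}  B6 = {1, 8, 10}  B7 = {1, 5, 8}  B8 = {1, 5, 7}
Tree: B1–B2, B2–B3, B3–B4, B4–B5, B5–B6, B6–B7, B7–B8
The largest bag has 3 vertices, giving width 2; this decomposition certifies tw(G) ≤ 2. Since 9–4–6–3–9 is a cycle in G, G is not acyclic. Forests are exactly the graphs of treewidth ≤ 1, so tw(G) ≥ 2. The upper and lower bounds meet at 2, so that is the treewidth.

2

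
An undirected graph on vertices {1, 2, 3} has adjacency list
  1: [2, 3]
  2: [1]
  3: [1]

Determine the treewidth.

A width-1 tree decomposition is:
Bags: B1 = {1, 3}  B2 = {1, 2}
Tree: B1–B2
Each bag holds 2 vertices, so the decomposition has width 1, which upper-bounds the treewidth. Any graph with an edge has treewidth ≥ 1, and G has the edge 3–1. Therefore the treewidth is 1.

1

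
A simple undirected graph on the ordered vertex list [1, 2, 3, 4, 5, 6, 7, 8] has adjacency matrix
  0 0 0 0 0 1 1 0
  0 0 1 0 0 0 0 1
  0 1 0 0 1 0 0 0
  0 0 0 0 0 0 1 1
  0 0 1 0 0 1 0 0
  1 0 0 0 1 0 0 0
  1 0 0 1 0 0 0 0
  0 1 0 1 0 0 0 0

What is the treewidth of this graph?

2

A width-2 tree decomposition is:
Bags: B1 = {2, 3, 8}  B2 = {3, 5, 8}  B3 = {5, 6, 8}  B4 = {1, 6, 8}  B5 = {1, 7, 8}  B6 = {4, 7, 8}
Tree: B1–B2, B2–B3, B3–B4, B4–B5, B5–B6
Every bag has size at most 3, so the width is 3 − 1 = 2 and tw(G) ≤ 2. Since 8–2–3–5–6–1–7–4–8 is a cycle in G, G is not acyclic. Forests are exactly the graphs of treewidth ≤ 1, so tw(G) ≥ 2. Therefore the treewidth is 2.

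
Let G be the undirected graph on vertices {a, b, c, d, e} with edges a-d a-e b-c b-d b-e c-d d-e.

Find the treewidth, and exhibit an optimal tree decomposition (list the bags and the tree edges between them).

Treewidth 2.
One optimal decomposition is:
Bags: B1 = {b, c, d}  B2 = {b, d, e}  B3 = {a, d, e}
Tree: B1–B2, B2–B3

Each bag holds 3 vertices, so the decomposition has width 2, which upper-bounds the treewidth. Conversely, {a, d, e} is a clique of size 3, and the vertices of any clique must share a bag in every tree decomposition; so some bag has ≥ 3 vertices and tw(G) ≥ 2. Therefore the treewidth is 2.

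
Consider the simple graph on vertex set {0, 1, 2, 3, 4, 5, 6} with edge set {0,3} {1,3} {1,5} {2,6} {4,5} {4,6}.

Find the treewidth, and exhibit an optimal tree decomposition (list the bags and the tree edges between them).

The largest bag has 2 vertices, giving width 1; this decomposition certifies tw(G) ≤ 1. Since G has at least one edge (e.g. 2–6), it is not an edgeless graph, so tw(G) ≥ 1. The upper and lower bounds meet at 1, so that is the treewidth.

Treewidth 1.
One optimal decomposition is:
Bags: B1 = {2, 6}  B2 = {4, 6}  B3 = {4, 5}  B4 = {1, 5}  B5 = {1, 3}  B6 = {0, 3}
Tree: B1–B2, B2–B3, B3–B4, B4–B5, B5–B6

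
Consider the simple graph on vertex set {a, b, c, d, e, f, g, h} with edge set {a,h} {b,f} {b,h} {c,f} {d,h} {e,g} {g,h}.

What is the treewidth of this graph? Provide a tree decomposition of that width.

The largest bag has 2 vertices, giving width 1; this decomposition certifies tw(G) ≤ 1. Any graph with an edge has treewidth ≥ 1, and G has the edge b–h. The upper and lower bounds meet at 1, so that is the treewidth.

Treewidth 1.
One optimal decomposition is:
Bags: B1 = {b, h}  B2 = {d, h}  B3 = {a, h}  B4 = {g, h}  B5 = {b, f}  B6 = {e, g}  B7 = {c, f}
Tree: B1–B2, B2–B3, B1–B4, B1–B5, B4–B6, B5–B7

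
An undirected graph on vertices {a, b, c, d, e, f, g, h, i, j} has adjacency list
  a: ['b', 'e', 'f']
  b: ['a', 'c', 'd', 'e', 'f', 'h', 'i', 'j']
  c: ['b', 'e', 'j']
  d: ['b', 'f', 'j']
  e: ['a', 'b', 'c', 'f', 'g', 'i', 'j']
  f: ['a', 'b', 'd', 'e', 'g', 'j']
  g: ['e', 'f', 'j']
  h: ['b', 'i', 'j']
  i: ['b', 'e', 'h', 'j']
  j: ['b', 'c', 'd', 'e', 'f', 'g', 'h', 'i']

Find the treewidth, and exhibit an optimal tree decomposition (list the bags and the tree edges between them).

Treewidth 3.
Bags: B1 = {b, c, e, j}  B2 = {b, e, f, j}  B3 = {a, b, e, f}  B4 = {b, e, i, j}  B5 = {e, f, g, j}  B6 = {b, h, i, j}  B7 = {b, d, f, j}
Tree: B1–B2, B2–B3, B2–B4, B2–B5, B4–B6, B2–B7

Each bag holds 4 vertices, so the decomposition has width 3, which upper-bounds the treewidth. For the lower bound, the 4 vertices {e, f, g, j} are pairwise adjacent, and any tree decomposition puts a clique entirely inside one bag — forcing width ≥ 3. Therefore the treewidth is 3.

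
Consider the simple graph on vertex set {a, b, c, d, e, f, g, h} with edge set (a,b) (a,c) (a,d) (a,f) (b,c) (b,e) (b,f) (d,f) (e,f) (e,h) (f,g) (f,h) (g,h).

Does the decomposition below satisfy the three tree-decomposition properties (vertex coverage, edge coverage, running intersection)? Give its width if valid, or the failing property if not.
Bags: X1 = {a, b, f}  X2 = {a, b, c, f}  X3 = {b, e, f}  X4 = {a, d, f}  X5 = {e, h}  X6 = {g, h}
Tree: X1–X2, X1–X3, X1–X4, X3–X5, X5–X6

No — edge (f,h) lies in no bag.

A tree decomposition must satisfy three properties: every vertex lies in some bag; for every edge, both endpoints lie together in some bag; and for every vertex, the bags containing it form a connected subtree. Here edge (f,h) lies in no bag, so the decomposition is invalid.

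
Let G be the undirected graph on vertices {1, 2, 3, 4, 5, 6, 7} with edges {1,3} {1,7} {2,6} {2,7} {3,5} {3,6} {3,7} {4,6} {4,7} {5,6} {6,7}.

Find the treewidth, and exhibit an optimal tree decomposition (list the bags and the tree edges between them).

Treewidth 2.
Bags: B1 = {3, 5, 6}  B2 = {3, 6, 7}  B3 = {4, 6, 7}  B4 = {1, 3, 7}  B5 = {2, 6, 7}
Tree: B1–B2, B2–B3, B2–B4, B3–B5

Each bag holds 3 vertices, so the decomposition has width 2, which upper-bounds the treewidth. Conversely, {1, 3, 7} is a clique of size 3, and the vertices of any clique must share a bag in every tree decomposition; so some bag has ≥ 3 vertices and tw(G) ≥ 2. The upper and lower bounds meet at 2, so that is the treewidth.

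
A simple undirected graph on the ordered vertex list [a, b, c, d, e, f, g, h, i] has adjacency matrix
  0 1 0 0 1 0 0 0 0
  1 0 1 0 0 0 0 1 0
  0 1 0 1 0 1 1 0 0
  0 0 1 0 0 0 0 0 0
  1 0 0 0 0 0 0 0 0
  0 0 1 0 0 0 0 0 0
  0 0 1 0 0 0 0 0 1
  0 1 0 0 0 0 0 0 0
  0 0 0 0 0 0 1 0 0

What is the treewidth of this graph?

1

A width-1 tree decomposition is:
Bags: B1 = {b, c}  B2 = {c, f}  B3 = {a, b}  B4 = {c, d}  B5 = {a, e}  B6 = {c, g}  B7 = {g, i}  B8 = {b, h}
Tree: B1–B2, B1–B3, B2–B4, B3–B5, B4–B6, B6–B7, B1–B8
The largest bag has 2 vertices, giving width 1; this decomposition certifies tw(G) ≤ 1. Any graph with an edge has treewidth ≥ 1, and G has the edge c–b. Combining the bounds, tw(G) = 1.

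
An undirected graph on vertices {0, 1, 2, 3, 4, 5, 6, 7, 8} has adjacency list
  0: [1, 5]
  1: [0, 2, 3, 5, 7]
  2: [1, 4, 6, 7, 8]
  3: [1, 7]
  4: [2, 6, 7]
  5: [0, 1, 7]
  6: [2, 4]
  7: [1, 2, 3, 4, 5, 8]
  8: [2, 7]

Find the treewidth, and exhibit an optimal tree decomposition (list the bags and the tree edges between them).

Each bag holds 3 vertices, so the decomposition has width 2, which upper-bounds the treewidth. On the other hand G contains the 3-clique {0, 1, 5}. A clique must lie in a single bag of any decomposition, so no decomposition can have width below 2. Combining the bounds, tw(G) = 2.

Treewidth 2.
One optimal decomposition is:
Bags: B1 = {1, 5, 7}  B2 = {1, 2, 7}  B3 = {0, 1, 5}  B4 = {2, 4, 7}  B5 = {2, 7, 8}  B6 = {2, 4, 6}  B7 = {1, 3, 7}
Tree: B1–B2, B1–B3, B2–B4, B4–B5, B4–B6, B1–B7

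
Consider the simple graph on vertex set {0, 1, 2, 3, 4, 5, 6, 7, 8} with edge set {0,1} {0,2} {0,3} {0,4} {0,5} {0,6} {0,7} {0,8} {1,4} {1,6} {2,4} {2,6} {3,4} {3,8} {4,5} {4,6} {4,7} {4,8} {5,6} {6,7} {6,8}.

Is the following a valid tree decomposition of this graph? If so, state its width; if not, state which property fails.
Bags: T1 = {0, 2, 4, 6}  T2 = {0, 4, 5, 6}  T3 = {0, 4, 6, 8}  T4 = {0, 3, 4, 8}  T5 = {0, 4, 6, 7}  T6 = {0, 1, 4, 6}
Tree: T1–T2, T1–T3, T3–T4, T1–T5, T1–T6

Yes; width 3.

Checking the three conditions: (i) the bags cover all of {0, 1, 2, 3, 4, 5, 6, 7, 8}; (ii) for each edge, some bag contains both endpoints; (iii) the bags containing any fixed vertex form a subtree. All hold, so the decomposition is valid with width 4 − 1 = 3.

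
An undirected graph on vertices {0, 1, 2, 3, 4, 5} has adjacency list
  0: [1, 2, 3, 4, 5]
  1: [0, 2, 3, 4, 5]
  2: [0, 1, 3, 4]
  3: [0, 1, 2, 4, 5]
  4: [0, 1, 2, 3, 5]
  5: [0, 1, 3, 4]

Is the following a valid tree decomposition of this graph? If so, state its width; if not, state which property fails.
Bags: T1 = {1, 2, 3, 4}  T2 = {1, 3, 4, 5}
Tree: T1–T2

A tree decomposition must satisfy three properties: every vertex lies in some bag; for every edge, both endpoints lie together in some bag; and for every vertex, the bags containing it form a connected subtree. Here vertex 0 appears in no bag, so the decomposition is invalid.

No — vertex 0 appears in no bag.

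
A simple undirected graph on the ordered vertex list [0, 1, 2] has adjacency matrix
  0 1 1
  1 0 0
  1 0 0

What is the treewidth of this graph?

1

A width-1 tree decomposition is:
Bags: B1 = {0, 2}  B2 = {0, 1}
Tree: B1–B2
The largest bag has 2 vertices, giving width 1; this decomposition certifies tw(G) ≤ 1. Any graph with an edge has treewidth ≥ 1, and G has the edge 2–0. Combining the bounds, tw(G) = 1.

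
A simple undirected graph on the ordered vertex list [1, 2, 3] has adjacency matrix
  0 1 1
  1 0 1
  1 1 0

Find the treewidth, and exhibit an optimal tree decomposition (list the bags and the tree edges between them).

Treewidth 2.
One optimal decomposition is:
Bags: B1 = {1, 2, 3}
Tree: (single bag)

With just one bag of size 3, the width is 3 − 1 = 2, so tw(G) ≤ 2. For the lower bound, the 3 vertices {1, 2, 3} are pairwise adjacent, and any tree decomposition puts a clique entirely inside one bag — forcing width ≥ 2. The upper and lower bounds meet at 2, so that is the treewidth.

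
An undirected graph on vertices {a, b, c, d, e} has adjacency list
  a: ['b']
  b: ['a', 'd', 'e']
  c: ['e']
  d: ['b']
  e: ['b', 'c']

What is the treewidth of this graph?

1

A width-1 tree decomposition is:
Bags: B1 = {a, b}  B2 = {b, e}  B3 = {c, e}  B4 = {b, d}
Tree: B1–B2, B2–B3, B1–B4
Every bag has size at most 2, so the width is 2 − 1 = 1 and tw(G) ≤ 1. G has an edge, so its treewidth is at least 1. Hence tw(G) = 1 exactly.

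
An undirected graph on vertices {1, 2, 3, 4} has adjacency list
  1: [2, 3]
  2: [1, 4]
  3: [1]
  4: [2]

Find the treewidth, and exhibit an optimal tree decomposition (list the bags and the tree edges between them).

Each bag holds 2 vertices, so the decomposition has width 1, which upper-bounds the treewidth. Since G has at least one edge (e.g. 3–1), it is not an edgeless graph, so tw(G) ≥ 1. The upper and lower bounds meet at 1, so that is the treewidth.

Treewidth 1.
One such decomposition:
Bags: B1 = {1, 3}  B2 = {1, 2}  B3 = {2, 4}
Tree: B1–B2, B2–B3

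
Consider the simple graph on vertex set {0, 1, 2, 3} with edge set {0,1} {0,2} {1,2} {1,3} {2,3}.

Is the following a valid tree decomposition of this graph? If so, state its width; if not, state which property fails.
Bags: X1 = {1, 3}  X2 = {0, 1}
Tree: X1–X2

No — vertex 2 appears in no bag.

A tree decomposition must satisfy three properties: every vertex lies in some bag; for every edge, both endpoints lie together in some bag; and for every vertex, the bags containing it form a connected subtree. Here vertex 2 appears in no bag, so the decomposition is invalid.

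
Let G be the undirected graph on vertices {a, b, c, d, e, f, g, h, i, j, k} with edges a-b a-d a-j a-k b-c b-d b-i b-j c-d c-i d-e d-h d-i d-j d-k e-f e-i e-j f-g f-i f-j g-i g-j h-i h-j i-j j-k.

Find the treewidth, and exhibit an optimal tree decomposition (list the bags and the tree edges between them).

The largest bag has 4 vertices, giving width 3; this decomposition certifies tw(G) ≤ 3. Conversely, {a, d, j, k} is a clique of size 4, and the vertices of any clique must share a bag in every tree decomposition; so some bag has ≥ 4 vertices and tw(G) ≥ 3. The upper and lower bounds meet at 3, so that is the treewidth.

Treewidth 3.
One such decomposition:
Bags: B1 = {d, e, i, j}  B2 = {b, d, i, j}  B3 = {a, b, d, j}  B4 = {b, c, d, i}  B5 = {d, h, i, j}  B6 = {a, d, j, k}  B7 = {e, f, i, j}  B8 = {f, g, i, j}
Tree: B1–B2, B2–B3, B2–B4, B1–B5, B3–B6, B1–B7, B7–B8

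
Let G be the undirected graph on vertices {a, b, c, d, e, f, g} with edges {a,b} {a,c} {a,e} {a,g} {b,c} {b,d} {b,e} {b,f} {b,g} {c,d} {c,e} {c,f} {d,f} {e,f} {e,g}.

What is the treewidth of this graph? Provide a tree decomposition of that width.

Each bag holds 4 vertices, so the decomposition has width 3, which upper-bounds the treewidth. Conversely, {a, b, e, g} is a clique of size 4, and the vertices of any clique must share a bag in every tree decomposition; so some bag has ≥ 4 vertices and tw(G) ≥ 3. The upper and lower bounds meet at 3, so that is the treewidth.

Treewidth 3.
One such decomposition:
Bags: B1 = {a, b, c, e}  B2 = {b, c, e, f}  B3 = {a, b, e, g}  B4 = {b, c, d, f}
Tree: B1–B2, B1–B3, B2–B4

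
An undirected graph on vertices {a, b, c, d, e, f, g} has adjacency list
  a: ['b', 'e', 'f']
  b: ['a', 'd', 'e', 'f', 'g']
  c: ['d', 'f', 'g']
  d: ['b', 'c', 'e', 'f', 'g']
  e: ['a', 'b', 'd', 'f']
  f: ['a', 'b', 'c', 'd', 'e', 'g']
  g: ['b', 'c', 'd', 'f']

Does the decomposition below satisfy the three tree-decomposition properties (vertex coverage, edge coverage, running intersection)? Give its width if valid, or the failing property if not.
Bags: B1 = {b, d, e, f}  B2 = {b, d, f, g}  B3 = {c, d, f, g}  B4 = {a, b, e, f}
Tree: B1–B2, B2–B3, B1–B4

Vertex coverage: the bags together contain {a, b, c, d, e, f, g}, the full vertex set. Edge coverage: each edge of G has both endpoints in at least one bag. Running intersection: for every vertex, the bags containing it form a connected subtree. All three properties hold, so this is a valid tree decomposition of width max|bag| − 1 = 3, and hence tw(G) ≤ 3.

Yes; width 3.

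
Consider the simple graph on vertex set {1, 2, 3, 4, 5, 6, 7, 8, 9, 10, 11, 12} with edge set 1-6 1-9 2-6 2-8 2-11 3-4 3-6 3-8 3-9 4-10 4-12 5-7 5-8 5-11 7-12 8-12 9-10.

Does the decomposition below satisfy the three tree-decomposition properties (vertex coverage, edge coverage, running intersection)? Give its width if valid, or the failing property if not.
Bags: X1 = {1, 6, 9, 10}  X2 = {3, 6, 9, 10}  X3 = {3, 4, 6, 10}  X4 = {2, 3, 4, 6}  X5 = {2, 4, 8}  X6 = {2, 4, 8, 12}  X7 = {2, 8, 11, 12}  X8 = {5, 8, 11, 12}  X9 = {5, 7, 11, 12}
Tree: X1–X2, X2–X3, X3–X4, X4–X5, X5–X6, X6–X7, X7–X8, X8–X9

A tree decomposition must satisfy three properties: every vertex lies in some bag; for every edge, both endpoints lie together in some bag; and for every vertex, the bags containing it form a connected subtree. Here edge (3,8) lies in no bag, so the decomposition is invalid.

No — edge (3,8) lies in no bag.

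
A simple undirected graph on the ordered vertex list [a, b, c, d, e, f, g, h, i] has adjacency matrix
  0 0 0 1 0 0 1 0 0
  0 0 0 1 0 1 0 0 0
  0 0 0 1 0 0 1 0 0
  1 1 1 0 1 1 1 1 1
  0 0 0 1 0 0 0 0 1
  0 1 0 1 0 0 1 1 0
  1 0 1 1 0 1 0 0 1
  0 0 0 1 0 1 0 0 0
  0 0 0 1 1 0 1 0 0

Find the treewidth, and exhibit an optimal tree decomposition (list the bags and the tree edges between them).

Treewidth 2.
One such decomposition:
Bags: B1 = {d, g, i}  B2 = {d, f, g}  B3 = {c, d, g}  B4 = {d, f, h}  B5 = {a, d, g}  B6 = {d, e, i}  B7 = {b, d, f}
Tree: B1–B2, B2–B3, B2–B4, B1–B5, B1–B6, B2–B7

Every bag has size at most 3, so the width is 3 − 1 = 2 and tw(G) ≤ 2. Conversely, {d, f, g} is a clique of size 3, and the vertices of any clique must share a bag in every tree decomposition; so some bag has ≥ 3 vertices and tw(G) ≥ 2. Combining the bounds, tw(G) = 2.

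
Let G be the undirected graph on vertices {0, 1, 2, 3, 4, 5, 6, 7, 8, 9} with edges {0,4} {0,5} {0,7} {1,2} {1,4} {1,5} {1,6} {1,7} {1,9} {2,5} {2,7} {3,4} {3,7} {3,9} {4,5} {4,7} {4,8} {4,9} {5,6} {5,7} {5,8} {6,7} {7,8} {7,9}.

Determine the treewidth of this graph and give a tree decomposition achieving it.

Treewidth 3.
Bags: B1 = {1, 4, 5, 7}  B2 = {1, 2, 5, 7}  B3 = {0, 4, 5, 7}  B4 = {1, 4, 7, 9}  B5 = {3, 4, 7, 9}  B6 = {1, 5, 6, 7}  B7 = {4, 5, 7, 8}
Tree: B1–B2, B1–B3, B1–B4, B4–B5, B2–B6, B3–B7

Every bag has size at most 4, so the width is 4 − 1 = 3 and tw(G) ≤ 3. Conversely, {1, 2, 5, 7} is a clique of size 4, and the vertices of any clique must share a bag in every tree decomposition; so some bag has ≥ 4 vertices and tw(G) ≥ 3. The upper and lower bounds meet at 3, so that is the treewidth.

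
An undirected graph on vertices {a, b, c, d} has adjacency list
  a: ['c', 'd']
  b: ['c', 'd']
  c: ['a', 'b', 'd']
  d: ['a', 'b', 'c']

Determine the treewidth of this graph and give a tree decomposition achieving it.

Treewidth 2.
One such decomposition:
Bags: B1 = {b, c, d}  B2 = {a, c, d}
Tree: B1–B2

Each bag holds 3 vertices, so the decomposition has width 2, which upper-bounds the treewidth. For the lower bound, the 3 vertices {a, c, d} are pairwise adjacent, and any tree decomposition puts a clique entirely inside one bag — forcing width ≥ 2. Hence tw(G) = 2 exactly.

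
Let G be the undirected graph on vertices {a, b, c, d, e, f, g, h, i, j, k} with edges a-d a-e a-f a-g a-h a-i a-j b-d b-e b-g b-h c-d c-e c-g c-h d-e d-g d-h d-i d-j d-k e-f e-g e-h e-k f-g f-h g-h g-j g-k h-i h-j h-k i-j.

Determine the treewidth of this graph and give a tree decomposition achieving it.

Every bag has size at most 5, so the width is 5 − 1 = 4 and tw(G) ≤ 4. For the lower bound, the 5 vertices {a, d, g, h, j} are pairwise adjacent, and any tree decomposition puts a clique entirely inside one bag — forcing width ≥ 4. Therefore the treewidth is 4.

Treewidth 4.
One optimal decomposition is:
Bags: B1 = {a, d, g, h, j}  B2 = {a, d, e, g, h}  B3 = {c, d, e, g, h}  B4 = {a, d, h, i, j}  B5 = {d, e, g, h, k}  B6 = {a, e, f, g, h}  B7 = {b, d, e, g, h}
Tree: B1–B2, B2–B3, B1–B4, B2–B5, B2–B6, B3–B7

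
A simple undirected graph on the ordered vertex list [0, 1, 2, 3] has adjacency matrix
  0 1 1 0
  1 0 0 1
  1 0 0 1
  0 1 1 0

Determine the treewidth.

2

A width-2 tree decomposition is:
Bags: B1 = {0, 1, 2}  B2 = {1, 2, 3}
Tree: B1–B2
Every bag has size at most 3, so the width is 3 − 1 = 2 and tw(G) ≤ 2. The edges 2–0–1–3–2 form a cycle, so G is not a tree and its treewidth is at least 2. Hence tw(G) = 2 exactly.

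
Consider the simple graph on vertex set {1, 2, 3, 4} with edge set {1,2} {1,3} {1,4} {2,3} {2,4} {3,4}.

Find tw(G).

3

A width-3 tree decomposition is:
Bags: B1 = {1, 2, 3, 4}
Tree: (single bag)
A single bag containing all 4 vertices is trivially a valid decomposition of width 3. Conversely, {1, 2, 3, 4} is a clique of size 4, and the vertices of any clique must share a bag in every tree decomposition; so some bag has ≥ 4 vertices and tw(G) ≥ 3. Combining the bounds, tw(G) = 3.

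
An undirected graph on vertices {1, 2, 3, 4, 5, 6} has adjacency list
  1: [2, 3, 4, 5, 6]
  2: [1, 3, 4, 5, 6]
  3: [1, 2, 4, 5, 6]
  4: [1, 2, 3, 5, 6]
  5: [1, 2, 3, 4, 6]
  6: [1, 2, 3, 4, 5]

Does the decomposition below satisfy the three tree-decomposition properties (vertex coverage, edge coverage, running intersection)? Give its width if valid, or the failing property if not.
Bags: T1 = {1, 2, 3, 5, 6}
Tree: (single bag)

No — vertex 4 appears in no bag.

A tree decomposition must satisfy three properties: every vertex lies in some bag; for every edge, both endpoints lie together in some bag; and for every vertex, the bags containing it form a connected subtree. Here vertex 4 appears in no bag, so the decomposition is invalid.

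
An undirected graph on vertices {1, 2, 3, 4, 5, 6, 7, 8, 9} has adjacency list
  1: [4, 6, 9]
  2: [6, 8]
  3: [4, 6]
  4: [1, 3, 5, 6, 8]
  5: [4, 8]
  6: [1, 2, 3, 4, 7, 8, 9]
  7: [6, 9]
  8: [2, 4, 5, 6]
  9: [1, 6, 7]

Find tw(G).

A width-2 tree decomposition is:
Bags: B1 = {4, 6, 8}  B2 = {4, 5, 8}  B3 = {1, 4, 6}  B4 = {2, 6, 8}  B5 = {1, 6, 9}  B6 = {6, 7, 9}  B7 = {3, 4, 6}
Tree: B1–B2, B1–B3, B1–B4, B3–B5, B5–B6, B3–B7
Each bag holds 3 vertices, so the decomposition has width 2, which upper-bounds the treewidth. On the other hand G contains the 3-clique {4, 5, 8}. A clique must lie in a single bag of any decomposition, so no decomposition can have width below 2. Combining the bounds, tw(G) = 2.

2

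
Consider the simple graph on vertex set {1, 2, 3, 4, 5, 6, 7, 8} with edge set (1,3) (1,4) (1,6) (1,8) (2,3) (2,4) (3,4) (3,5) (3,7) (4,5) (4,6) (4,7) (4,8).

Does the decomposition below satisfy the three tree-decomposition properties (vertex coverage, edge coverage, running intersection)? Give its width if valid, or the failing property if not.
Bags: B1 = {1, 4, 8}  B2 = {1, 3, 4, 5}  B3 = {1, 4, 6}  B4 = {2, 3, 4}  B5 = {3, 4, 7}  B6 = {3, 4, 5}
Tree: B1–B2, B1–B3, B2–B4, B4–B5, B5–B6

No — bags containing vertex 5 are not connected in the tree.

A tree decomposition must satisfy three properties: every vertex lies in some bag; for every edge, both endpoints lie together in some bag; and for every vertex, the bags containing it form a connected subtree. Here bags containing vertex 5 are not connected in the tree, so the decomposition is invalid.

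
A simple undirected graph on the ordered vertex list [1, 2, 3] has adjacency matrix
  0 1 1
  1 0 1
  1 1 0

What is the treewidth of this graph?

A width-2 tree decomposition is:
Bags: B1 = {1, 2, 3}
Tree: (single bag)
With just one bag of size 3, the width is 3 − 1 = 2, so tw(G) ≤ 2. On the other hand G contains the 3-clique {1, 2, 3}. A clique must lie in a single bag of any decomposition, so no decomposition can have width below 2. The upper and lower bounds meet at 2, so that is the treewidth.

2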